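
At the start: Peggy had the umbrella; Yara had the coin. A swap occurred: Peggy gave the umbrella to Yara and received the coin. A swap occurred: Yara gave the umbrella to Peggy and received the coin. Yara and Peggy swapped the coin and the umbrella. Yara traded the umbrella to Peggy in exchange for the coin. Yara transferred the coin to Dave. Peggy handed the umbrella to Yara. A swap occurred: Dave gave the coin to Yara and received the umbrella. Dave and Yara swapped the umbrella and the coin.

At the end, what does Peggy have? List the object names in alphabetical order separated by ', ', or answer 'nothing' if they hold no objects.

Tracking all object holders:
Start: umbrella:Peggy, coin:Yara
Event 1 (swap umbrella<->coin: now umbrella:Yara, coin:Peggy). State: umbrella:Yara, coin:Peggy
Event 2 (swap umbrella<->coin: now umbrella:Peggy, coin:Yara). State: umbrella:Peggy, coin:Yara
Event 3 (swap coin<->umbrella: now coin:Peggy, umbrella:Yara). State: umbrella:Yara, coin:Peggy
Event 4 (swap umbrella<->coin: now umbrella:Peggy, coin:Yara). State: umbrella:Peggy, coin:Yara
Event 5 (give coin: Yara -> Dave). State: umbrella:Peggy, coin:Dave
Event 6 (give umbrella: Peggy -> Yara). State: umbrella:Yara, coin:Dave
Event 7 (swap coin<->umbrella: now coin:Yara, umbrella:Dave). State: umbrella:Dave, coin:Yara
Event 8 (swap umbrella<->coin: now umbrella:Yara, coin:Dave). State: umbrella:Yara, coin:Dave

Final state: umbrella:Yara, coin:Dave
Peggy holds: (nothing).

Answer: nothing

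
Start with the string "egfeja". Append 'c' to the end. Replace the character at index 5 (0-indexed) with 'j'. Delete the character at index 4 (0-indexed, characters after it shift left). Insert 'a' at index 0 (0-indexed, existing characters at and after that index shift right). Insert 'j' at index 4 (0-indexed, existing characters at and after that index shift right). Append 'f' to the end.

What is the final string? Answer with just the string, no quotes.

Applying each edit step by step:
Start: "egfeja"
Op 1 (append 'c'): "egfeja" -> "egfejac"
Op 2 (replace idx 5: 'a' -> 'j'): "egfejac" -> "egfejjc"
Op 3 (delete idx 4 = 'j'): "egfejjc" -> "egfejc"
Op 4 (insert 'a' at idx 0): "egfejc" -> "aegfejc"
Op 5 (insert 'j' at idx 4): "aegfejc" -> "aegfjejc"
Op 6 (append 'f'): "aegfjejc" -> "aegfjejcf"

Answer: aegfjejcf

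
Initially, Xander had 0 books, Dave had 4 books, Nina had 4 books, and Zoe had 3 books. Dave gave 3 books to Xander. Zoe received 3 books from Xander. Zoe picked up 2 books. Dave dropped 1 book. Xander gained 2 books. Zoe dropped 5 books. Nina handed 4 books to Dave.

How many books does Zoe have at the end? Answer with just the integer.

Answer: 3

Derivation:
Tracking counts step by step:
Start: Xander=0, Dave=4, Nina=4, Zoe=3
Event 1 (Dave -> Xander, 3): Dave: 4 -> 1, Xander: 0 -> 3. State: Xander=3, Dave=1, Nina=4, Zoe=3
Event 2 (Xander -> Zoe, 3): Xander: 3 -> 0, Zoe: 3 -> 6. State: Xander=0, Dave=1, Nina=4, Zoe=6
Event 3 (Zoe +2): Zoe: 6 -> 8. State: Xander=0, Dave=1, Nina=4, Zoe=8
Event 4 (Dave -1): Dave: 1 -> 0. State: Xander=0, Dave=0, Nina=4, Zoe=8
Event 5 (Xander +2): Xander: 0 -> 2. State: Xander=2, Dave=0, Nina=4, Zoe=8
Event 6 (Zoe -5): Zoe: 8 -> 3. State: Xander=2, Dave=0, Nina=4, Zoe=3
Event 7 (Nina -> Dave, 4): Nina: 4 -> 0, Dave: 0 -> 4. State: Xander=2, Dave=4, Nina=0, Zoe=3

Zoe's final count: 3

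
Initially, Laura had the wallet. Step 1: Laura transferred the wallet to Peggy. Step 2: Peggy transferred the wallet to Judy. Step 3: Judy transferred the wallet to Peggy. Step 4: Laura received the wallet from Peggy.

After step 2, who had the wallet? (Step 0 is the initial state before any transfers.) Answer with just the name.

Tracking the wallet holder through step 2:
After step 0 (start): Laura
After step 1: Peggy
After step 2: Judy

At step 2, the holder is Judy.

Answer: Judy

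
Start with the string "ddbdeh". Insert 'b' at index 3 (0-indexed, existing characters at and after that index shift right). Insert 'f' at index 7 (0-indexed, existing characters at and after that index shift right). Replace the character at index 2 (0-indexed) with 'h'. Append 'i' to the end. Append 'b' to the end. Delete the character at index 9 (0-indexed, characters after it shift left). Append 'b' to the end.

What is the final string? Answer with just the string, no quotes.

Answer: ddhbdehfib

Derivation:
Applying each edit step by step:
Start: "ddbdeh"
Op 1 (insert 'b' at idx 3): "ddbdeh" -> "ddbbdeh"
Op 2 (insert 'f' at idx 7): "ddbbdeh" -> "ddbbdehf"
Op 3 (replace idx 2: 'b' -> 'h'): "ddbbdehf" -> "ddhbdehf"
Op 4 (append 'i'): "ddhbdehf" -> "ddhbdehfi"
Op 5 (append 'b'): "ddhbdehfi" -> "ddhbdehfib"
Op 6 (delete idx 9 = 'b'): "ddhbdehfib" -> "ddhbdehfi"
Op 7 (append 'b'): "ddhbdehfi" -> "ddhbdehfib"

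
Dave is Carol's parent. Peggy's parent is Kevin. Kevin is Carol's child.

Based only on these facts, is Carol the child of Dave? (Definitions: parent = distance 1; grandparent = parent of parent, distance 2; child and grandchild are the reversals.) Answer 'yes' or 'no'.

Reconstructing the parent chain from the given facts:
  Dave -> Carol -> Kevin -> Peggy
(each arrow means 'parent of the next')
Positions in the chain (0 = top):
  position of Dave: 0
  position of Carol: 1
  position of Kevin: 2
  position of Peggy: 3

Carol is at position 1, Dave is at position 0; signed distance (j - i) = -1.
'child' requires j - i = -1. Actual distance is -1, so the relation HOLDS.

Answer: yes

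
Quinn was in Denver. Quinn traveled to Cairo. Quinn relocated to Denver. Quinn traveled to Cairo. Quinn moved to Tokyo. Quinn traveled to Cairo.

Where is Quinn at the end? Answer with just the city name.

Answer: Cairo

Derivation:
Tracking Quinn's location:
Start: Quinn is in Denver.
After move 1: Denver -> Cairo. Quinn is in Cairo.
After move 2: Cairo -> Denver. Quinn is in Denver.
After move 3: Denver -> Cairo. Quinn is in Cairo.
After move 4: Cairo -> Tokyo. Quinn is in Tokyo.
After move 5: Tokyo -> Cairo. Quinn is in Cairo.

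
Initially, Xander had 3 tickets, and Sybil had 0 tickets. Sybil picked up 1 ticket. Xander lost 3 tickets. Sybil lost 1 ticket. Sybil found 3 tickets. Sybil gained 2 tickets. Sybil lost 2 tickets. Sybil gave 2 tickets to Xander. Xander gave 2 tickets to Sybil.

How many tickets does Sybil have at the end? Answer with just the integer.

Tracking counts step by step:
Start: Xander=3, Sybil=0
Event 1 (Sybil +1): Sybil: 0 -> 1. State: Xander=3, Sybil=1
Event 2 (Xander -3): Xander: 3 -> 0. State: Xander=0, Sybil=1
Event 3 (Sybil -1): Sybil: 1 -> 0. State: Xander=0, Sybil=0
Event 4 (Sybil +3): Sybil: 0 -> 3. State: Xander=0, Sybil=3
Event 5 (Sybil +2): Sybil: 3 -> 5. State: Xander=0, Sybil=5
Event 6 (Sybil -2): Sybil: 5 -> 3. State: Xander=0, Sybil=3
Event 7 (Sybil -> Xander, 2): Sybil: 3 -> 1, Xander: 0 -> 2. State: Xander=2, Sybil=1
Event 8 (Xander -> Sybil, 2): Xander: 2 -> 0, Sybil: 1 -> 3. State: Xander=0, Sybil=3

Sybil's final count: 3

Answer: 3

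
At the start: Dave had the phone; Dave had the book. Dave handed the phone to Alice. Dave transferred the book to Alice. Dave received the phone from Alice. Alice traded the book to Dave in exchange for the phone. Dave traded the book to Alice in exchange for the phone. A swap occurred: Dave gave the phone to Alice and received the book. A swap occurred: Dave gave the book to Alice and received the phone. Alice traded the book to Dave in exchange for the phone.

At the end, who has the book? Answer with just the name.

Answer: Dave

Derivation:
Tracking all object holders:
Start: phone:Dave, book:Dave
Event 1 (give phone: Dave -> Alice). State: phone:Alice, book:Dave
Event 2 (give book: Dave -> Alice). State: phone:Alice, book:Alice
Event 3 (give phone: Alice -> Dave). State: phone:Dave, book:Alice
Event 4 (swap book<->phone: now book:Dave, phone:Alice). State: phone:Alice, book:Dave
Event 5 (swap book<->phone: now book:Alice, phone:Dave). State: phone:Dave, book:Alice
Event 6 (swap phone<->book: now phone:Alice, book:Dave). State: phone:Alice, book:Dave
Event 7 (swap book<->phone: now book:Alice, phone:Dave). State: phone:Dave, book:Alice
Event 8 (swap book<->phone: now book:Dave, phone:Alice). State: phone:Alice, book:Dave

Final state: phone:Alice, book:Dave
The book is held by Dave.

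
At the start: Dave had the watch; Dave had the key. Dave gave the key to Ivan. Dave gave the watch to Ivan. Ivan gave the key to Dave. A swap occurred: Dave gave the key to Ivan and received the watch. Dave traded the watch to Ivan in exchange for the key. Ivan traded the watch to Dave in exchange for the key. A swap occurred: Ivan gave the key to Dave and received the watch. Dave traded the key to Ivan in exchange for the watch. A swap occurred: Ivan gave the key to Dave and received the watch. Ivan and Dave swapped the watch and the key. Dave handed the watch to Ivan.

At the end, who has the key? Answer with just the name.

Tracking all object holders:
Start: watch:Dave, key:Dave
Event 1 (give key: Dave -> Ivan). State: watch:Dave, key:Ivan
Event 2 (give watch: Dave -> Ivan). State: watch:Ivan, key:Ivan
Event 3 (give key: Ivan -> Dave). State: watch:Ivan, key:Dave
Event 4 (swap key<->watch: now key:Ivan, watch:Dave). State: watch:Dave, key:Ivan
Event 5 (swap watch<->key: now watch:Ivan, key:Dave). State: watch:Ivan, key:Dave
Event 6 (swap watch<->key: now watch:Dave, key:Ivan). State: watch:Dave, key:Ivan
Event 7 (swap key<->watch: now key:Dave, watch:Ivan). State: watch:Ivan, key:Dave
Event 8 (swap key<->watch: now key:Ivan, watch:Dave). State: watch:Dave, key:Ivan
Event 9 (swap key<->watch: now key:Dave, watch:Ivan). State: watch:Ivan, key:Dave
Event 10 (swap watch<->key: now watch:Dave, key:Ivan). State: watch:Dave, key:Ivan
Event 11 (give watch: Dave -> Ivan). State: watch:Ivan, key:Ivan

Final state: watch:Ivan, key:Ivan
The key is held by Ivan.

Answer: Ivan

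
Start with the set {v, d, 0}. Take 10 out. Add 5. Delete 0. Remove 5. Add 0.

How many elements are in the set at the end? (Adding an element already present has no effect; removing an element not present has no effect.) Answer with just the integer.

Answer: 3

Derivation:
Tracking the set through each operation:
Start: {0, d, v}
Event 1 (remove 10): not present, no change. Set: {0, d, v}
Event 2 (add 5): added. Set: {0, 5, d, v}
Event 3 (remove 0): removed. Set: {5, d, v}
Event 4 (remove 5): removed. Set: {d, v}
Event 5 (add 0): added. Set: {0, d, v}

Final set: {0, d, v} (size 3)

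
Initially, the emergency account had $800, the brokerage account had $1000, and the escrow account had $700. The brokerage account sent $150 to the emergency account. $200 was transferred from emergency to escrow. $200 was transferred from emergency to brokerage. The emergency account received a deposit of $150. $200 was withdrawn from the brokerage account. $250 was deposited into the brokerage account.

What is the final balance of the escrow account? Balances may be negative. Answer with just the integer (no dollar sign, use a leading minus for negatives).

Tracking account balances step by step:
Start: emergency=800, brokerage=1000, escrow=700
Event 1 (transfer 150 brokerage -> emergency): brokerage: 1000 - 150 = 850, emergency: 800 + 150 = 950. Balances: emergency=950, brokerage=850, escrow=700
Event 2 (transfer 200 emergency -> escrow): emergency: 950 - 200 = 750, escrow: 700 + 200 = 900. Balances: emergency=750, brokerage=850, escrow=900
Event 3 (transfer 200 emergency -> brokerage): emergency: 750 - 200 = 550, brokerage: 850 + 200 = 1050. Balances: emergency=550, brokerage=1050, escrow=900
Event 4 (deposit 150 to emergency): emergency: 550 + 150 = 700. Balances: emergency=700, brokerage=1050, escrow=900
Event 5 (withdraw 200 from brokerage): brokerage: 1050 - 200 = 850. Balances: emergency=700, brokerage=850, escrow=900
Event 6 (deposit 250 to brokerage): brokerage: 850 + 250 = 1100. Balances: emergency=700, brokerage=1100, escrow=900

Final balance of escrow: 900

Answer: 900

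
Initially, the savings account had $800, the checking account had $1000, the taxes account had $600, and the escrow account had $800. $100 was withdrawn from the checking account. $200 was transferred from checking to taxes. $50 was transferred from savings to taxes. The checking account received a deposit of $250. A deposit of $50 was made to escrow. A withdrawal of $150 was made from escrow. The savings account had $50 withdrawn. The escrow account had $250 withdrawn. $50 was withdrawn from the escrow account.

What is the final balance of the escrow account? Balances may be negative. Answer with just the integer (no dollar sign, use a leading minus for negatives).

Answer: 400

Derivation:
Tracking account balances step by step:
Start: savings=800, checking=1000, taxes=600, escrow=800
Event 1 (withdraw 100 from checking): checking: 1000 - 100 = 900. Balances: savings=800, checking=900, taxes=600, escrow=800
Event 2 (transfer 200 checking -> taxes): checking: 900 - 200 = 700, taxes: 600 + 200 = 800. Balances: savings=800, checking=700, taxes=800, escrow=800
Event 3 (transfer 50 savings -> taxes): savings: 800 - 50 = 750, taxes: 800 + 50 = 850. Balances: savings=750, checking=700, taxes=850, escrow=800
Event 4 (deposit 250 to checking): checking: 700 + 250 = 950. Balances: savings=750, checking=950, taxes=850, escrow=800
Event 5 (deposit 50 to escrow): escrow: 800 + 50 = 850. Balances: savings=750, checking=950, taxes=850, escrow=850
Event 6 (withdraw 150 from escrow): escrow: 850 - 150 = 700. Balances: savings=750, checking=950, taxes=850, escrow=700
Event 7 (withdraw 50 from savings): savings: 750 - 50 = 700. Balances: savings=700, checking=950, taxes=850, escrow=700
Event 8 (withdraw 250 from escrow): escrow: 700 - 250 = 450. Balances: savings=700, checking=950, taxes=850, escrow=450
Event 9 (withdraw 50 from escrow): escrow: 450 - 50 = 400. Balances: savings=700, checking=950, taxes=850, escrow=400

Final balance of escrow: 400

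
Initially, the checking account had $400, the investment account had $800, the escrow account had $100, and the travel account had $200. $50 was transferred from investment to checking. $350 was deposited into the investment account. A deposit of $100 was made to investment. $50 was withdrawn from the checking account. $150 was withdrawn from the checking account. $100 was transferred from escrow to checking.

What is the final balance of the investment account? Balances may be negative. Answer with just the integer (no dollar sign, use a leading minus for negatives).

Tracking account balances step by step:
Start: checking=400, investment=800, escrow=100, travel=200
Event 1 (transfer 50 investment -> checking): investment: 800 - 50 = 750, checking: 400 + 50 = 450. Balances: checking=450, investment=750, escrow=100, travel=200
Event 2 (deposit 350 to investment): investment: 750 + 350 = 1100. Balances: checking=450, investment=1100, escrow=100, travel=200
Event 3 (deposit 100 to investment): investment: 1100 + 100 = 1200. Balances: checking=450, investment=1200, escrow=100, travel=200
Event 4 (withdraw 50 from checking): checking: 450 - 50 = 400. Balances: checking=400, investment=1200, escrow=100, travel=200
Event 5 (withdraw 150 from checking): checking: 400 - 150 = 250. Balances: checking=250, investment=1200, escrow=100, travel=200
Event 6 (transfer 100 escrow -> checking): escrow: 100 - 100 = 0, checking: 250 + 100 = 350. Balances: checking=350, investment=1200, escrow=0, travel=200

Final balance of investment: 1200

Answer: 1200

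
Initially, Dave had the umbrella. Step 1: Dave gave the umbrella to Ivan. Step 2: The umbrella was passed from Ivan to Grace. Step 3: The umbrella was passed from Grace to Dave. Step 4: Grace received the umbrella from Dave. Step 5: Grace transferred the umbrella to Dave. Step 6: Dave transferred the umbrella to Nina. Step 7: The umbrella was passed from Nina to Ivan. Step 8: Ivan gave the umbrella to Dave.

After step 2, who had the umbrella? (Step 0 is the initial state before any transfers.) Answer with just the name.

Answer: Grace

Derivation:
Tracking the umbrella holder through step 2:
After step 0 (start): Dave
After step 1: Ivan
After step 2: Grace

At step 2, the holder is Grace.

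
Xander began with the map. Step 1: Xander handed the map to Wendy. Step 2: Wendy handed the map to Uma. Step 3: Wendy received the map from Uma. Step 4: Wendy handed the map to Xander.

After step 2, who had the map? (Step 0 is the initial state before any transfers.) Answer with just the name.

Answer: Uma

Derivation:
Tracking the map holder through step 2:
After step 0 (start): Xander
After step 1: Wendy
After step 2: Uma

At step 2, the holder is Uma.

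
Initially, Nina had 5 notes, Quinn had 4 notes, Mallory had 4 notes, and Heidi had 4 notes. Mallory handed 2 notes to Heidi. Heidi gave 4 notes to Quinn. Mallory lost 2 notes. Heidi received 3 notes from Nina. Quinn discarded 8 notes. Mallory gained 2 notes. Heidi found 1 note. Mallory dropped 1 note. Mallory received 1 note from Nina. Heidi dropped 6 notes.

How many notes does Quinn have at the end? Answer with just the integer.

Tracking counts step by step:
Start: Nina=5, Quinn=4, Mallory=4, Heidi=4
Event 1 (Mallory -> Heidi, 2): Mallory: 4 -> 2, Heidi: 4 -> 6. State: Nina=5, Quinn=4, Mallory=2, Heidi=6
Event 2 (Heidi -> Quinn, 4): Heidi: 6 -> 2, Quinn: 4 -> 8. State: Nina=5, Quinn=8, Mallory=2, Heidi=2
Event 3 (Mallory -2): Mallory: 2 -> 0. State: Nina=5, Quinn=8, Mallory=0, Heidi=2
Event 4 (Nina -> Heidi, 3): Nina: 5 -> 2, Heidi: 2 -> 5. State: Nina=2, Quinn=8, Mallory=0, Heidi=5
Event 5 (Quinn -8): Quinn: 8 -> 0. State: Nina=2, Quinn=0, Mallory=0, Heidi=5
Event 6 (Mallory +2): Mallory: 0 -> 2. State: Nina=2, Quinn=0, Mallory=2, Heidi=5
Event 7 (Heidi +1): Heidi: 5 -> 6. State: Nina=2, Quinn=0, Mallory=2, Heidi=6
Event 8 (Mallory -1): Mallory: 2 -> 1. State: Nina=2, Quinn=0, Mallory=1, Heidi=6
Event 9 (Nina -> Mallory, 1): Nina: 2 -> 1, Mallory: 1 -> 2. State: Nina=1, Quinn=0, Mallory=2, Heidi=6
Event 10 (Heidi -6): Heidi: 6 -> 0. State: Nina=1, Quinn=0, Mallory=2, Heidi=0

Quinn's final count: 0

Answer: 0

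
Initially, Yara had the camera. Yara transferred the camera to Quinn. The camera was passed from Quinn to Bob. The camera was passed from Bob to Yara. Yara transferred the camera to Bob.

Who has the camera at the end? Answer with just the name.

Tracking the camera through each event:
Start: Yara has the camera.
After event 1: Quinn has the camera.
After event 2: Bob has the camera.
After event 3: Yara has the camera.
After event 4: Bob has the camera.

Answer: Bob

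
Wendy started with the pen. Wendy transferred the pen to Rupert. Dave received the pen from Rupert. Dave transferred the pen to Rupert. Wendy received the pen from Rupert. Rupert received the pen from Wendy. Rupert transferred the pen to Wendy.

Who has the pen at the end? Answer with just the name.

Tracking the pen through each event:
Start: Wendy has the pen.
After event 1: Rupert has the pen.
After event 2: Dave has the pen.
After event 3: Rupert has the pen.
After event 4: Wendy has the pen.
After event 5: Rupert has the pen.
After event 6: Wendy has the pen.

Answer: Wendy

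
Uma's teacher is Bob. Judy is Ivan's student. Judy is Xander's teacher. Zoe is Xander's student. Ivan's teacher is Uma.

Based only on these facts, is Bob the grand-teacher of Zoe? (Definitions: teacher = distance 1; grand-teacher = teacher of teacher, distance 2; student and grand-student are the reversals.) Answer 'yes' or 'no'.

Answer: no

Derivation:
Reconstructing the teacher chain from the given facts:
  Bob -> Uma -> Ivan -> Judy -> Xander -> Zoe
(each arrow means 'teacher of the next')
Positions in the chain (0 = top):
  position of Bob: 0
  position of Uma: 1
  position of Ivan: 2
  position of Judy: 3
  position of Xander: 4
  position of Zoe: 5

Bob is at position 0, Zoe is at position 5; signed distance (j - i) = 5.
'grand-teacher' requires j - i = 2. Actual distance is 5, so the relation does NOT hold.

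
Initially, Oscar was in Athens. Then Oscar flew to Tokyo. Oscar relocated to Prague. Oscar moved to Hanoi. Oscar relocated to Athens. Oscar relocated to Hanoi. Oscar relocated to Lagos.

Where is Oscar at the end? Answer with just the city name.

Answer: Lagos

Derivation:
Tracking Oscar's location:
Start: Oscar is in Athens.
After move 1: Athens -> Tokyo. Oscar is in Tokyo.
After move 2: Tokyo -> Prague. Oscar is in Prague.
After move 3: Prague -> Hanoi. Oscar is in Hanoi.
After move 4: Hanoi -> Athens. Oscar is in Athens.
After move 5: Athens -> Hanoi. Oscar is in Hanoi.
After move 6: Hanoi -> Lagos. Oscar is in Lagos.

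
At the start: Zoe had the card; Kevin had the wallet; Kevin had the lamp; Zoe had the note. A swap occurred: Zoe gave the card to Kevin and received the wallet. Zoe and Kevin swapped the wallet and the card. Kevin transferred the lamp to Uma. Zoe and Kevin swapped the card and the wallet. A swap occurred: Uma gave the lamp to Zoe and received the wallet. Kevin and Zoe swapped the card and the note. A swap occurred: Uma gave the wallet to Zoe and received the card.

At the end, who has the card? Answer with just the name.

Tracking all object holders:
Start: card:Zoe, wallet:Kevin, lamp:Kevin, note:Zoe
Event 1 (swap card<->wallet: now card:Kevin, wallet:Zoe). State: card:Kevin, wallet:Zoe, lamp:Kevin, note:Zoe
Event 2 (swap wallet<->card: now wallet:Kevin, card:Zoe). State: card:Zoe, wallet:Kevin, lamp:Kevin, note:Zoe
Event 3 (give lamp: Kevin -> Uma). State: card:Zoe, wallet:Kevin, lamp:Uma, note:Zoe
Event 4 (swap card<->wallet: now card:Kevin, wallet:Zoe). State: card:Kevin, wallet:Zoe, lamp:Uma, note:Zoe
Event 5 (swap lamp<->wallet: now lamp:Zoe, wallet:Uma). State: card:Kevin, wallet:Uma, lamp:Zoe, note:Zoe
Event 6 (swap card<->note: now card:Zoe, note:Kevin). State: card:Zoe, wallet:Uma, lamp:Zoe, note:Kevin
Event 7 (swap wallet<->card: now wallet:Zoe, card:Uma). State: card:Uma, wallet:Zoe, lamp:Zoe, note:Kevin

Final state: card:Uma, wallet:Zoe, lamp:Zoe, note:Kevin
The card is held by Uma.

Answer: Uma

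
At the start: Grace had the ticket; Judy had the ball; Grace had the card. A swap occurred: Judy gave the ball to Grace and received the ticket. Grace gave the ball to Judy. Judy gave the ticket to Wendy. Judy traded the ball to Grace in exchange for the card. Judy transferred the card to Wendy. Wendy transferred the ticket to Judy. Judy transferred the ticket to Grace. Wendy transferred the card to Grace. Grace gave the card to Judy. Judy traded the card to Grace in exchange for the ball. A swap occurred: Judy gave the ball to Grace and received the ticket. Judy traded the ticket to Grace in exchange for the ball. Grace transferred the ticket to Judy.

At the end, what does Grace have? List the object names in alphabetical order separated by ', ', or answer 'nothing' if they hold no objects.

Answer: card

Derivation:
Tracking all object holders:
Start: ticket:Grace, ball:Judy, card:Grace
Event 1 (swap ball<->ticket: now ball:Grace, ticket:Judy). State: ticket:Judy, ball:Grace, card:Grace
Event 2 (give ball: Grace -> Judy). State: ticket:Judy, ball:Judy, card:Grace
Event 3 (give ticket: Judy -> Wendy). State: ticket:Wendy, ball:Judy, card:Grace
Event 4 (swap ball<->card: now ball:Grace, card:Judy). State: ticket:Wendy, ball:Grace, card:Judy
Event 5 (give card: Judy -> Wendy). State: ticket:Wendy, ball:Grace, card:Wendy
Event 6 (give ticket: Wendy -> Judy). State: ticket:Judy, ball:Grace, card:Wendy
Event 7 (give ticket: Judy -> Grace). State: ticket:Grace, ball:Grace, card:Wendy
Event 8 (give card: Wendy -> Grace). State: ticket:Grace, ball:Grace, card:Grace
Event 9 (give card: Grace -> Judy). State: ticket:Grace, ball:Grace, card:Judy
Event 10 (swap card<->ball: now card:Grace, ball:Judy). State: ticket:Grace, ball:Judy, card:Grace
Event 11 (swap ball<->ticket: now ball:Grace, ticket:Judy). State: ticket:Judy, ball:Grace, card:Grace
Event 12 (swap ticket<->ball: now ticket:Grace, ball:Judy). State: ticket:Grace, ball:Judy, card:Grace
Event 13 (give ticket: Grace -> Judy). State: ticket:Judy, ball:Judy, card:Grace

Final state: ticket:Judy, ball:Judy, card:Grace
Grace holds: card.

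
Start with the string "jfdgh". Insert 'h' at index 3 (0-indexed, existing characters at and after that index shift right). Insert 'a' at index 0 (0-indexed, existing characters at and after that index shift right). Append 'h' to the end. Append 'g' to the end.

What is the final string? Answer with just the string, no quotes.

Answer: ajfdhghhg

Derivation:
Applying each edit step by step:
Start: "jfdgh"
Op 1 (insert 'h' at idx 3): "jfdgh" -> "jfdhgh"
Op 2 (insert 'a' at idx 0): "jfdhgh" -> "ajfdhgh"
Op 3 (append 'h'): "ajfdhgh" -> "ajfdhghh"
Op 4 (append 'g'): "ajfdhghh" -> "ajfdhghhg"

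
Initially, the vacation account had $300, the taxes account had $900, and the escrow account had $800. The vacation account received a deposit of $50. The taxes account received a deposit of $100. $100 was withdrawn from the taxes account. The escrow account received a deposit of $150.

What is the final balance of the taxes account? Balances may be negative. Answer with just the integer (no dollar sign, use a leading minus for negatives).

Tracking account balances step by step:
Start: vacation=300, taxes=900, escrow=800
Event 1 (deposit 50 to vacation): vacation: 300 + 50 = 350. Balances: vacation=350, taxes=900, escrow=800
Event 2 (deposit 100 to taxes): taxes: 900 + 100 = 1000. Balances: vacation=350, taxes=1000, escrow=800
Event 3 (withdraw 100 from taxes): taxes: 1000 - 100 = 900. Balances: vacation=350, taxes=900, escrow=800
Event 4 (deposit 150 to escrow): escrow: 800 + 150 = 950. Balances: vacation=350, taxes=900, escrow=950

Final balance of taxes: 900

Answer: 900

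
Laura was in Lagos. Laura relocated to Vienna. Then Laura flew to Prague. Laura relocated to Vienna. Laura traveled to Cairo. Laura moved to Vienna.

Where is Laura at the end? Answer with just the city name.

Answer: Vienna

Derivation:
Tracking Laura's location:
Start: Laura is in Lagos.
After move 1: Lagos -> Vienna. Laura is in Vienna.
After move 2: Vienna -> Prague. Laura is in Prague.
After move 3: Prague -> Vienna. Laura is in Vienna.
After move 4: Vienna -> Cairo. Laura is in Cairo.
After move 5: Cairo -> Vienna. Laura is in Vienna.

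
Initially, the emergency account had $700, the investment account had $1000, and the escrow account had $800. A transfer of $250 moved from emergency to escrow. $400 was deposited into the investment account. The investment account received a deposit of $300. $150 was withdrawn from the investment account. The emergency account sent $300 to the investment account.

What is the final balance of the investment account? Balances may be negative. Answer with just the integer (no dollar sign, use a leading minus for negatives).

Tracking account balances step by step:
Start: emergency=700, investment=1000, escrow=800
Event 1 (transfer 250 emergency -> escrow): emergency: 700 - 250 = 450, escrow: 800 + 250 = 1050. Balances: emergency=450, investment=1000, escrow=1050
Event 2 (deposit 400 to investment): investment: 1000 + 400 = 1400. Balances: emergency=450, investment=1400, escrow=1050
Event 3 (deposit 300 to investment): investment: 1400 + 300 = 1700. Balances: emergency=450, investment=1700, escrow=1050
Event 4 (withdraw 150 from investment): investment: 1700 - 150 = 1550. Balances: emergency=450, investment=1550, escrow=1050
Event 5 (transfer 300 emergency -> investment): emergency: 450 - 300 = 150, investment: 1550 + 300 = 1850. Balances: emergency=150, investment=1850, escrow=1050

Final balance of investment: 1850

Answer: 1850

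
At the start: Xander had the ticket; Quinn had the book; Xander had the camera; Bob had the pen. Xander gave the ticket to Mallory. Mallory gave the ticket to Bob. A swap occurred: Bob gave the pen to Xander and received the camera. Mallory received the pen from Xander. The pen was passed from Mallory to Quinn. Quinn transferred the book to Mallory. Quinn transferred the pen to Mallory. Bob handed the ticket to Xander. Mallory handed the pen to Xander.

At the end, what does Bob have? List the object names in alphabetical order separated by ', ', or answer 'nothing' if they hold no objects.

Answer: camera

Derivation:
Tracking all object holders:
Start: ticket:Xander, book:Quinn, camera:Xander, pen:Bob
Event 1 (give ticket: Xander -> Mallory). State: ticket:Mallory, book:Quinn, camera:Xander, pen:Bob
Event 2 (give ticket: Mallory -> Bob). State: ticket:Bob, book:Quinn, camera:Xander, pen:Bob
Event 3 (swap pen<->camera: now pen:Xander, camera:Bob). State: ticket:Bob, book:Quinn, camera:Bob, pen:Xander
Event 4 (give pen: Xander -> Mallory). State: ticket:Bob, book:Quinn, camera:Bob, pen:Mallory
Event 5 (give pen: Mallory -> Quinn). State: ticket:Bob, book:Quinn, camera:Bob, pen:Quinn
Event 6 (give book: Quinn -> Mallory). State: ticket:Bob, book:Mallory, camera:Bob, pen:Quinn
Event 7 (give pen: Quinn -> Mallory). State: ticket:Bob, book:Mallory, camera:Bob, pen:Mallory
Event 8 (give ticket: Bob -> Xander). State: ticket:Xander, book:Mallory, camera:Bob, pen:Mallory
Event 9 (give pen: Mallory -> Xander). State: ticket:Xander, book:Mallory, camera:Bob, pen:Xander

Final state: ticket:Xander, book:Mallory, camera:Bob, pen:Xander
Bob holds: camera.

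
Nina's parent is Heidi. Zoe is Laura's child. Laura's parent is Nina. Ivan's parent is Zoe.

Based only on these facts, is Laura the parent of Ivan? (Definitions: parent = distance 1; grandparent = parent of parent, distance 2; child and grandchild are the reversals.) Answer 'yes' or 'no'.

Reconstructing the parent chain from the given facts:
  Heidi -> Nina -> Laura -> Zoe -> Ivan
(each arrow means 'parent of the next')
Positions in the chain (0 = top):
  position of Heidi: 0
  position of Nina: 1
  position of Laura: 2
  position of Zoe: 3
  position of Ivan: 4

Laura is at position 2, Ivan is at position 4; signed distance (j - i) = 2.
'parent' requires j - i = 1. Actual distance is 2, so the relation does NOT hold.

Answer: no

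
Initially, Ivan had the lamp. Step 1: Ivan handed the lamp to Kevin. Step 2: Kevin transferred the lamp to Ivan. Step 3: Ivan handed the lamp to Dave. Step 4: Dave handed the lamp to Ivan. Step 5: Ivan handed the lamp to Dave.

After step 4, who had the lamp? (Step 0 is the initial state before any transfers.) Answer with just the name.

Tracking the lamp holder through step 4:
After step 0 (start): Ivan
After step 1: Kevin
After step 2: Ivan
After step 3: Dave
After step 4: Ivan

At step 4, the holder is Ivan.

Answer: Ivan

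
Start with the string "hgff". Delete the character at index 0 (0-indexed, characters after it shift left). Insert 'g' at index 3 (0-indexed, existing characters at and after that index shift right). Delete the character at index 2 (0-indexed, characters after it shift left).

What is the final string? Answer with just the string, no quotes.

Applying each edit step by step:
Start: "hgff"
Op 1 (delete idx 0 = 'h'): "hgff" -> "gff"
Op 2 (insert 'g' at idx 3): "gff" -> "gffg"
Op 3 (delete idx 2 = 'f'): "gffg" -> "gfg"

Answer: gfg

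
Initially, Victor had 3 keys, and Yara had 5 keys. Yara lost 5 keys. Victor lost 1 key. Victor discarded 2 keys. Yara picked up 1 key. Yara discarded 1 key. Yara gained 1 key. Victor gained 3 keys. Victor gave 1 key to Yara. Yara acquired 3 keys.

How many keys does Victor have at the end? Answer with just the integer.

Answer: 2

Derivation:
Tracking counts step by step:
Start: Victor=3, Yara=5
Event 1 (Yara -5): Yara: 5 -> 0. State: Victor=3, Yara=0
Event 2 (Victor -1): Victor: 3 -> 2. State: Victor=2, Yara=0
Event 3 (Victor -2): Victor: 2 -> 0. State: Victor=0, Yara=0
Event 4 (Yara +1): Yara: 0 -> 1. State: Victor=0, Yara=1
Event 5 (Yara -1): Yara: 1 -> 0. State: Victor=0, Yara=0
Event 6 (Yara +1): Yara: 0 -> 1. State: Victor=0, Yara=1
Event 7 (Victor +3): Victor: 0 -> 3. State: Victor=3, Yara=1
Event 8 (Victor -> Yara, 1): Victor: 3 -> 2, Yara: 1 -> 2. State: Victor=2, Yara=2
Event 9 (Yara +3): Yara: 2 -> 5. State: Victor=2, Yara=5

Victor's final count: 2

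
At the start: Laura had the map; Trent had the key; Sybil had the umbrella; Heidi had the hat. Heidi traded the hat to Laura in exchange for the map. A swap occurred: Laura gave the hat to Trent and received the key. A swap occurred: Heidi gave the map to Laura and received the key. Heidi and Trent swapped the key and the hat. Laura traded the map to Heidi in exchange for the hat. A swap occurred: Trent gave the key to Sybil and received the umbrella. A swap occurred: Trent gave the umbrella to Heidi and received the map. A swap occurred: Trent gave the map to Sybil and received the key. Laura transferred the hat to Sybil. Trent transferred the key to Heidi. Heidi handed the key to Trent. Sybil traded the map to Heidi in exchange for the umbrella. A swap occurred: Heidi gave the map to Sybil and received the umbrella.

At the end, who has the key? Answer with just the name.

Tracking all object holders:
Start: map:Laura, key:Trent, umbrella:Sybil, hat:Heidi
Event 1 (swap hat<->map: now hat:Laura, map:Heidi). State: map:Heidi, key:Trent, umbrella:Sybil, hat:Laura
Event 2 (swap hat<->key: now hat:Trent, key:Laura). State: map:Heidi, key:Laura, umbrella:Sybil, hat:Trent
Event 3 (swap map<->key: now map:Laura, key:Heidi). State: map:Laura, key:Heidi, umbrella:Sybil, hat:Trent
Event 4 (swap key<->hat: now key:Trent, hat:Heidi). State: map:Laura, key:Trent, umbrella:Sybil, hat:Heidi
Event 5 (swap map<->hat: now map:Heidi, hat:Laura). State: map:Heidi, key:Trent, umbrella:Sybil, hat:Laura
Event 6 (swap key<->umbrella: now key:Sybil, umbrella:Trent). State: map:Heidi, key:Sybil, umbrella:Trent, hat:Laura
Event 7 (swap umbrella<->map: now umbrella:Heidi, map:Trent). State: map:Trent, key:Sybil, umbrella:Heidi, hat:Laura
Event 8 (swap map<->key: now map:Sybil, key:Trent). State: map:Sybil, key:Trent, umbrella:Heidi, hat:Laura
Event 9 (give hat: Laura -> Sybil). State: map:Sybil, key:Trent, umbrella:Heidi, hat:Sybil
Event 10 (give key: Trent -> Heidi). State: map:Sybil, key:Heidi, umbrella:Heidi, hat:Sybil
Event 11 (give key: Heidi -> Trent). State: map:Sybil, key:Trent, umbrella:Heidi, hat:Sybil
Event 12 (swap map<->umbrella: now map:Heidi, umbrella:Sybil). State: map:Heidi, key:Trent, umbrella:Sybil, hat:Sybil
Event 13 (swap map<->umbrella: now map:Sybil, umbrella:Heidi). State: map:Sybil, key:Trent, umbrella:Heidi, hat:Sybil

Final state: map:Sybil, key:Trent, umbrella:Heidi, hat:Sybil
The key is held by Trent.

Answer: Trent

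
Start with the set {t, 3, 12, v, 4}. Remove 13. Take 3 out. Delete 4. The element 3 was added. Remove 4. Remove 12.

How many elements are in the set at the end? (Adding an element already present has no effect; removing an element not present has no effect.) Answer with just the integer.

Answer: 3

Derivation:
Tracking the set through each operation:
Start: {12, 3, 4, t, v}
Event 1 (remove 13): not present, no change. Set: {12, 3, 4, t, v}
Event 2 (remove 3): removed. Set: {12, 4, t, v}
Event 3 (remove 4): removed. Set: {12, t, v}
Event 4 (add 3): added. Set: {12, 3, t, v}
Event 5 (remove 4): not present, no change. Set: {12, 3, t, v}
Event 6 (remove 12): removed. Set: {3, t, v}

Final set: {3, t, v} (size 3)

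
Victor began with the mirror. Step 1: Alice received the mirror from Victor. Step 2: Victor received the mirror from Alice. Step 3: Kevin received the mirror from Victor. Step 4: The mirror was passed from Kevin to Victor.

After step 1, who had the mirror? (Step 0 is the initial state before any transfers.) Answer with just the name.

Tracking the mirror holder through step 1:
After step 0 (start): Victor
After step 1: Alice

At step 1, the holder is Alice.

Answer: Alice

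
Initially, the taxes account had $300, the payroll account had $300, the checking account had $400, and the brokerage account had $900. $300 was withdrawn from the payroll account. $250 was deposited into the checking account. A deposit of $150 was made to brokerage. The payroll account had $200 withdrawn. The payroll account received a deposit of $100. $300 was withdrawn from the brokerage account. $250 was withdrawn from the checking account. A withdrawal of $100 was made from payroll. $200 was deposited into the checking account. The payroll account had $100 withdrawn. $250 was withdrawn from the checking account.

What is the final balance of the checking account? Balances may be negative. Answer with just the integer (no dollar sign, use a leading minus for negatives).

Answer: 350

Derivation:
Tracking account balances step by step:
Start: taxes=300, payroll=300, checking=400, brokerage=900
Event 1 (withdraw 300 from payroll): payroll: 300 - 300 = 0. Balances: taxes=300, payroll=0, checking=400, brokerage=900
Event 2 (deposit 250 to checking): checking: 400 + 250 = 650. Balances: taxes=300, payroll=0, checking=650, brokerage=900
Event 3 (deposit 150 to brokerage): brokerage: 900 + 150 = 1050. Balances: taxes=300, payroll=0, checking=650, brokerage=1050
Event 4 (withdraw 200 from payroll): payroll: 0 - 200 = -200. Balances: taxes=300, payroll=-200, checking=650, brokerage=1050
Event 5 (deposit 100 to payroll): payroll: -200 + 100 = -100. Balances: taxes=300, payroll=-100, checking=650, brokerage=1050
Event 6 (withdraw 300 from brokerage): brokerage: 1050 - 300 = 750. Balances: taxes=300, payroll=-100, checking=650, brokerage=750
Event 7 (withdraw 250 from checking): checking: 650 - 250 = 400. Balances: taxes=300, payroll=-100, checking=400, brokerage=750
Event 8 (withdraw 100 from payroll): payroll: -100 - 100 = -200. Balances: taxes=300, payroll=-200, checking=400, brokerage=750
Event 9 (deposit 200 to checking): checking: 400 + 200 = 600. Balances: taxes=300, payroll=-200, checking=600, brokerage=750
Event 10 (withdraw 100 from payroll): payroll: -200 - 100 = -300. Balances: taxes=300, payroll=-300, checking=600, brokerage=750
Event 11 (withdraw 250 from checking): checking: 600 - 250 = 350. Balances: taxes=300, payroll=-300, checking=350, brokerage=750

Final balance of checking: 350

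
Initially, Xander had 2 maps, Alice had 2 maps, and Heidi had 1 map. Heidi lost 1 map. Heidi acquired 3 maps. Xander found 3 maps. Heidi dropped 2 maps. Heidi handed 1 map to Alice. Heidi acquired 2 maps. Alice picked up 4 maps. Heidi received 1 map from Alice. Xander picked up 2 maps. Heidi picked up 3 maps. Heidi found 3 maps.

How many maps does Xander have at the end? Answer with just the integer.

Tracking counts step by step:
Start: Xander=2, Alice=2, Heidi=1
Event 1 (Heidi -1): Heidi: 1 -> 0. State: Xander=2, Alice=2, Heidi=0
Event 2 (Heidi +3): Heidi: 0 -> 3. State: Xander=2, Alice=2, Heidi=3
Event 3 (Xander +3): Xander: 2 -> 5. State: Xander=5, Alice=2, Heidi=3
Event 4 (Heidi -2): Heidi: 3 -> 1. State: Xander=5, Alice=2, Heidi=1
Event 5 (Heidi -> Alice, 1): Heidi: 1 -> 0, Alice: 2 -> 3. State: Xander=5, Alice=3, Heidi=0
Event 6 (Heidi +2): Heidi: 0 -> 2. State: Xander=5, Alice=3, Heidi=2
Event 7 (Alice +4): Alice: 3 -> 7. State: Xander=5, Alice=7, Heidi=2
Event 8 (Alice -> Heidi, 1): Alice: 7 -> 6, Heidi: 2 -> 3. State: Xander=5, Alice=6, Heidi=3
Event 9 (Xander +2): Xander: 5 -> 7. State: Xander=7, Alice=6, Heidi=3
Event 10 (Heidi +3): Heidi: 3 -> 6. State: Xander=7, Alice=6, Heidi=6
Event 11 (Heidi +3): Heidi: 6 -> 9. State: Xander=7, Alice=6, Heidi=9

Xander's final count: 7

Answer: 7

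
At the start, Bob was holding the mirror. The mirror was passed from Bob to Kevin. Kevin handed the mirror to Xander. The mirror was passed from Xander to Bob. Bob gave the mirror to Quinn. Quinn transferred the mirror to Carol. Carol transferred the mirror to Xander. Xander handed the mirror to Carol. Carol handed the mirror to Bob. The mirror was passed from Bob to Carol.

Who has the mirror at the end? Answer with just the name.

Answer: Carol

Derivation:
Tracking the mirror through each event:
Start: Bob has the mirror.
After event 1: Kevin has the mirror.
After event 2: Xander has the mirror.
After event 3: Bob has the mirror.
After event 4: Quinn has the mirror.
After event 5: Carol has the mirror.
After event 6: Xander has the mirror.
After event 7: Carol has the mirror.
After event 8: Bob has the mirror.
After event 9: Carol has the mirror.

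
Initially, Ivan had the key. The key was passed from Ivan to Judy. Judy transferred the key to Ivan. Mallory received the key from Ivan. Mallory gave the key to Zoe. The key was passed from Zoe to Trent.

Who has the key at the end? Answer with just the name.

Answer: Trent

Derivation:
Tracking the key through each event:
Start: Ivan has the key.
After event 1: Judy has the key.
After event 2: Ivan has the key.
After event 3: Mallory has the key.
After event 4: Zoe has the key.
After event 5: Trent has the key.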